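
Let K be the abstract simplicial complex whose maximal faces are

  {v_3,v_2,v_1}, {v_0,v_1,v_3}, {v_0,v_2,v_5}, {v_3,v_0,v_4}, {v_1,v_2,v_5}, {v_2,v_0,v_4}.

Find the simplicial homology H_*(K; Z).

Take the total order v_0 < v_1 < v_2 < v_3 < v_4 < v_5 on the vertex set. Then K (dimension 2) consists of the simplices:

  0-simplices (6): [v_0], [v_1], [v_2], [v_3], [v_4], [v_5]
  1-simplices (12): [v_0,v_1], [v_0,v_2], [v_0,v_3], [v_0,v_4], [v_0,v_5], [v_1,v_2], [v_1,v_3], [v_1,v_5], [v_2,v_3], [v_2,v_4], [v_2,v_5], [v_3,v_4]
  2-simplices (6): [v_0,v_1,v_3], [v_0,v_2,v_4], [v_0,v_2,v_5], [v_0,v_3,v_4], [v_1,v_2,v_3], [v_1,v_2,v_5]

so the chain groups are C_0 ≅ Z^6, C_1 ≅ Z^12, C_2 ≅ Z^6.

∂_1: C_1 → C_0 maps an edge to its endpoints' difference, ∂[p,q] = q − p.
The resulting 6×12 matrix has rank 5, and its Smith normal form has invariant factors (1,1,1,1,1).

The boundary map ∂_2: C_2 → C_1 maps a triangle to the signed sum of its edges. For instance
  ∂[v_1,v_2,v_3] = [v_2,v_3] − [v_1,v_3] + [v_1,v_2],
  ∂[v_1,v_2,v_5] = [v_2,v_5] − [v_1,v_5] + [v_1,v_2].
The resulting 12×6 matrix has rank 6, and its Smith normal form has invariant factors (1,1,1,1,1,1).

From H_k ≅ ker(∂_k) / im(∂_{k+1}) we obtain:

  H_0: rank C_0 − rank ∂_1 = 6 − 5 = 1, and the invariant factors of ∂_1 are all 1, so H_0 ≅ Z.
  H_1: rank ker ∂_1 − rank ∂_2 = (12 − 5) − 6 = 1, and the invariant factors of ∂_2 are all 1, so H_1 ≅ Z.
  H_2: rank ker ∂_2 − rank ∂_3 = (6 − 6) − 0 = 0, and there is no ∂_3, so H_2 ≅ 0.

(K is a triangulation of the cylinder S^1 x I.)

H_0 = Z,  H_1 = Z,  H_2 = 0.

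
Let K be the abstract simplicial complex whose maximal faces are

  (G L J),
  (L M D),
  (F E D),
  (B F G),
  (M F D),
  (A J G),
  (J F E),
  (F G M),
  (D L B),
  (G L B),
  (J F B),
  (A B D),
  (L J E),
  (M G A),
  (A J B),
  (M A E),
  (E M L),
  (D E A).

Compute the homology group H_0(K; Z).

H_0 ≅ Z.

K has 9 vertices, 27 edges, 18 triangles.
rank ∂_0 = 0, rank ∂_1 = 8 ⇒ b_0 = 9 − 0 − 8 = 1; all invariant factors of ∂_1 are 1 so no torsion. So H_0 ≅ Z.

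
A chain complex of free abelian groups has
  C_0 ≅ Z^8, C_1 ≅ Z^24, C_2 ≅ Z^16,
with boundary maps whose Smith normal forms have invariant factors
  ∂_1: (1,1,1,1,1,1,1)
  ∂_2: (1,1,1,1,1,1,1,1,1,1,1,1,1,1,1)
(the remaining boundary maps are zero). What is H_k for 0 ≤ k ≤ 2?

H_0 = Z,  H_1 = Z^2,  H_2 = Z.

H_0: b_0 = 8 − 0 − 7 = 1; torsion from ∂_1 factors > 1: none. So H_0 = Z.
H_1: b_1 = 24 − 7 − 15 = 2; torsion from ∂_2 factors > 1: none. So H_1 = Z^2.
H_2: b_2 = 16 − 15 − 0 = 1; torsion from ∂_3 factors > 1: none. So H_2 = Z.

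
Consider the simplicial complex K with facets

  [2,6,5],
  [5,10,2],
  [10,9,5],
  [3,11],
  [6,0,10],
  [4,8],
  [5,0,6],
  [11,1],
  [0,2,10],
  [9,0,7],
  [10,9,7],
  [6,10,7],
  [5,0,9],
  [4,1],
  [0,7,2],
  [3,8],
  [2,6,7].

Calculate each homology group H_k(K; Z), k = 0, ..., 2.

H_0 ≅ Z^2,  H_1 ≅ Z ⊕ Z/2Z,  H_2 = 0.

Fix the vertex order 0 < 1 < 2 < 3 < 4 < 5 < 6 < 7 < 8 < 9 < 10 < 11 and write every simplex with vertices in increasing order. Then dim K = 2 and the simplices of K are:

  0-simplices (12): [0], [1], [2], [3], [4], [5], [6], [7], [8], [9], [10], [11]
  1-simplices (23): (23 of them)
  2-simplices (12): [0,2,7], [0,2,10], [0,5,6], [0,5,9], [0,6,10], [0,7,9], [2,5,6], [2,5,10], [2,6,7], [5,9,10], [6,7,10], [7,9,10]

giving chain groups C_0 ≅ Z^12, C_1 ≅ Z^23, C_2 ≅ Z^12.

Boundary ∂_1: C_1 → C_0 sends each edge [p,q] (with p < q) to q − p.
This gives a 12×23 integer matrix of rank 10; reducing to Smith normal form yields diagonal entries (1,1,1,1,1,1,1,1,1,1).

∂_2: C_2 → C_1 acts by ∂[p,q,r] = [q,r] − [p,r] + [p,q]. For instance
  ∂[0,2,7] = [2,7] − [0,7] + [0,2],
  ∂[2,5,10] = [5,10] − [2,10] + [2,5].
As a 23×12 matrix over Z this has rank 12, with invariant factors (1,1,1,1,1,1,1,1,1,1,1,2).

Reading off H_k = ker ∂_k / im ∂_{k+1}:

  H_0: rank C_0 − rank ∂_1 = 12 − 10 = 2, and the invariant factors of ∂_1 are all 1, so H_0 = Z^2.
  H_1: rank ker ∂_1 − rank ∂_2 = (23 − 10) − 12 = 1, and ∂_2 has invariant factor 2 > 1, so H_1 = Z ⊕ Z/2Z.
  H_2: rank ker ∂_2 − rank ∂_3 = (12 − 12) − 0 = 0, and there is no ∂_3, so H_2 = 0.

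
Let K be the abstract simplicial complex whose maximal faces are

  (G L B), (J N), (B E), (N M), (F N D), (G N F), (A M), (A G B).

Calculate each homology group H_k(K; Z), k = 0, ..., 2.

We work with the vertex ordering A < B < D < E < F < G < J < L < M < N. The simplices of K, each written with vertices in increasing order, are:

  0-simplices (10): A, B, D, E, F, G, J, L, M, N
  1-simplices (14): AB, AG, AM, BE, BG, BL, DF, DN, FG, FN, GL, GN, JN, MN
  2-simplices (4): ABG, BGL, DFN, FGN

so the chain groups are C_0 ≅ Z^10, C_1 ≅ Z^14, C_2 ≅ Z^4.

Boundary ∂_1: C_1 → C_0 sends each edge [p,q] (with p < q) to q − p.
As a 10×14 matrix over Z this has rank 9, with invariant factors (1,1,1,1,1,1,1,1,1).

∂_2: C_2 → C_1 acts by ∂[p,q,r] = [q,r] − [p,r] + [p,q]. For instance
  ∂FGN = GN − FN + FG,
  ∂BGL = GL − BL + BG.
This gives a 14×4 integer matrix of rank 4; reducing to Smith normal form yields diagonal entries (1,1,1,1).

From H_k ≅ ker(∂_k) / im(∂_{k+1}) we obtain:

  H_0: rank C_0 − rank ∂_1 = 10 − 9 = 1, and the invariant factors of ∂_1 are all 1, so H_0 = Z.
  H_1: rank ker ∂_1 − rank ∂_2 = (14 − 9) − 4 = 1, and the invariant factors of ∂_2 are all 1, so H_1 = Z.
  H_2: rank ker ∂_2 − rank ∂_3 = (4 − 4) − 0 = 0, and there is no ∂_3, so H_2 = 0.

H_0 = Z,  H_1 = Z,  H_2 = 0.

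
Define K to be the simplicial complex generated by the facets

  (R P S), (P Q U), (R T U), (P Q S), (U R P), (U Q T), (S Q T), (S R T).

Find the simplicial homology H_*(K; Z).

H_0 = Z,  H_1 = 0,  H_2 = Z.

We work with the vertex ordering P < Q < R < S < T < U. The simplices of K, each written with vertices in increasing order, are:

  0-simplices (6): P, Q, R, S, T, U
  1-simplices (12): PQ, PR, PS, PU, QS, QT, QU, RS, RT, RU, ST, TU
  2-simplices (8): PQS, PQU, PRS, PRU, QST, QTU, RST, RTU

so the chain groups are C_0 ≅ Z^6, C_1 ≅ Z^12, C_2 ≅ Z^8.

∂_1: C_1 → C_0 is given by ∂[p,q] = [q] − [p].
As a 6×12 matrix over Z this has rank 5, with invariant factors (1,1,1,1,1).

The boundary map ∂_2: C_2 → C_1 maps a triangle to the signed sum of its edges. For instance
  ∂RST = ST − RT + RS,
  ∂QTU = TU − QU + QT.
This gives a 12×8 integer matrix of rank 7; reducing to Smith normal form yields diagonal entries (1,1,1,1,1,1,1).

Computing H_k = (kernel of ∂_k) / (image of ∂_{k+1}):

  H_0: rank C_0 − rank ∂_1 = 6 − 5 = 1, and the invariant factors of ∂_1 are all 1, so H_0 = Z.
  H_1: rank ker ∂_1 − rank ∂_2 = (12 − 5) − 7 = 0, and the invariant factors of ∂_2 are all 1, so H_1 = 0.
  H_2: rank ker ∂_2 − rank ∂_3 = (8 − 7) − 0 = 1, and there is no ∂_3, so H_2 = Z.

As a check, the Euler characteristic is 6 − 12 + 8 = 2, which agrees with 1 − 0 + 1 = 2.
(K is a triangulation of the 2-sphere S^2.)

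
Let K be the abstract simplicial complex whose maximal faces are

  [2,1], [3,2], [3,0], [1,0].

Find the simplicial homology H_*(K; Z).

H_0 = Z,  H_1 = Z.

We work with the vertex ordering 0 < 1 < 2 < 3. The simplices of K, each written with vertices in increasing order, are:

  0-simplices (4): [0], [1], [2], [3]
  1-simplices (4): [0,1], [0,3], [1,2], [2,3]

so the chain groups are C_0 ≅ Z^4, C_1 ≅ Z^4.

The boundary map ∂_1: C_1 → C_0 maps an edge to its endpoints' difference, ∂[p,q] = q − p. For instance
  ∂[1,2] = [2] − [1].
The 4×4 boundary matrix has rank 3 and Smith normal form diag(1,1,1).

From H_k ≅ ker(∂_k) / im(∂_{k+1}) we obtain:

  H_0: rank C_0 − rank ∂_1 = 4 − 3 = 1, and the invariant factors of ∂_1 are all 1, so H_0 ≅ Z.
  H_1: rank ker ∂_1 − rank ∂_2 = (4 − 3) − 0 = 1, and there is no ∂_2, so H_1 ≅ Z.

As a check, the Euler characteristic is 4 − 4 = 0, which agrees with 1 − 1 = 0.
(K is a triangulation of the circle S^1.)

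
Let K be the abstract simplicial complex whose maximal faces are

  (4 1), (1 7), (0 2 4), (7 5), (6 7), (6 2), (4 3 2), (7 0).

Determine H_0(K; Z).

H_0 ≅ Z.

Fix the vertex order 0 < 1 < 2 < 3 < 4 < 5 < 6 < 7 and write every simplex with vertices in increasing order. Then dim K = 2 and the simplices of K are:

  0-simplices (8): [0], [1], [2], [3], [4], [5], [6], [7]
  1-simplices (11): [0,2], [0,4], [0,7], [1,4], [1,7], [2,3], [2,4], [2,6], [3,4], [5,7], [6,7]
  2-simplices (2): [0,2,4], [2,3,4]

giving chain groups C_0 ≅ Z^8, C_1 ≅ Z^11, C_2 ≅ Z^2.

The boundary map ∂_1: C_1 → C_0 sends each edge [p,q] (with p < q) to q − p. For instance
  ∂[0,7] = [7] − [0].
The 8×11 boundary matrix has rank 7 and Smith normal form diag(1,1,1,1,1,1,1).

Boundary ∂_2: C_2 → C_1 maps a triangle to the signed sum of its edges. For instance
  ∂[2,3,4] = [3,4] − [2,4] + [2,3],
  ∂[0,2,4] = [2,4] − [0,4] + [0,2].
The 11×2 boundary matrix has rank 2 and Smith normal form diag(1,1).

Computing H_k = (kernel of ∂_k) / (image of ∂_{k+1}):

  H_0: rank C_0 − rank ∂_1 = 8 − 7 = 1, and the invariant factors of ∂_1 are all 1, so H_0 = Z.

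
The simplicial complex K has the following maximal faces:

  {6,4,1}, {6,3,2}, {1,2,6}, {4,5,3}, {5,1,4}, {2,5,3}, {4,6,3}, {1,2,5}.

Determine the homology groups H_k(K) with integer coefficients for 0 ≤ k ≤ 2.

Fix the vertex order 1 < 2 < 3 < 4 < 5 < 6 and write every simplex with vertices in increasing order. Then dim K = 2 and the simplices of K are:

  0-simplices (6): [1], [2], [3], [4], [5], [6]
  1-simplices (12): [1,2], [1,4], [1,5], [1,6], [2,3], [2,5], [2,6], [3,4], [3,5], [3,6], [4,5], [4,6]
  2-simplices (8): [1,2,5], [1,2,6], [1,4,5], [1,4,6], [2,3,5], [2,3,6], [3,4,5], [3,4,6]

giving chain groups C_0 ≅ Z^6, C_1 ≅ Z^12, C_2 ≅ Z^8.

Boundary ∂_1: C_1 → C_0 maps an edge to its endpoints' difference, ∂[p,q] = q − p. For instance
  ∂[1,6] = [6] − [1].
The 6×12 boundary matrix has rank 5 and Smith normal form diag(1,1,1,1,1).

The boundary map ∂_2: C_2 → C_1 acts by ∂[p,q,r] = [q,r] − [p,r] + [p,q]. For instance
  ∂[2,3,5] = [3,5] − [2,5] + [2,3],
  ∂[3,4,5] = [4,5] − [3,5] + [3,4].
As a 12×8 matrix over Z this has rank 7, with invariant factors (1,1,1,1,1,1,1).

From H_k ≅ ker(∂_k) / im(∂_{k+1}) we obtain:

  H_0: rank C_0 − rank ∂_1 = 6 − 5 = 1, and the invariant factors of ∂_1 are all 1, so H_0 ≅ Z.
  H_1: rank ker ∂_1 − rank ∂_2 = (12 − 5) − 7 = 0, and the invariant factors of ∂_2 are all 1, so H_1 ≅ 0.
  H_2: rank ker ∂_2 − rank ∂_3 = (8 − 7) − 0 = 1, and there is no ∂_3, so H_2 ≅ Z.

(K is a triangulation of the 2-sphere S^2.)

H_0 = Z,  H_1 = 0,  H_2 = Z.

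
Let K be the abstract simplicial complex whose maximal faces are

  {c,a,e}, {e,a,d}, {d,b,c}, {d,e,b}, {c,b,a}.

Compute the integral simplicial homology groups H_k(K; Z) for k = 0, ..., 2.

Order the vertices as a < b < c < d < e. Listing each simplex with vertices in this order, K has dimension 2 with simplices:

  0-simplices (5): a, b, c, d, e
  1-simplices (10): ab, ac, ad, ae, bc, bd, be, cd, ce, de
  2-simplices (5): abc, ace, ade, bcd, bde

giving chain groups C_0 ≅ Z^5, C_1 ≅ Z^10, C_2 ≅ Z^5.

∂_1: C_1 → C_0 sends each edge [p,q] (with p < q) to q − p.
This gives a 5×10 integer matrix of rank 4; reducing to Smith normal form yields diagonal entries (1,1,1,1).

The boundary map ∂_2: C_2 → C_1 sends each 2-simplex [p,q,r] to [q,r] − [p,r] + [p,q]. For instance
  ∂bcd = cd − bd + bc,
  ∂ade = de − ae + ad.
The resulting 10×5 matrix has rank 5, and its Smith normal form has invariant factors (1,1,1,1,1).

Reading off H_k = ker ∂_k / im ∂_{k+1}:

  H_0: rank C_0 − rank ∂_1 = 5 − 4 = 1, and the invariant factors of ∂_1 are all 1, so H_0 = Z.
  H_1: rank ker ∂_1 − rank ∂_2 = (10 − 4) − 5 = 1, and the invariant factors of ∂_2 are all 1, so H_1 = Z.
  H_2: rank ker ∂_2 − rank ∂_3 = (5 − 5) − 0 = 0, and there is no ∂_3, so H_2 = 0.

(K is a triangulation of the Möbius band.)

H_0 = Z,  H_1 = Z,  H_2 = 0.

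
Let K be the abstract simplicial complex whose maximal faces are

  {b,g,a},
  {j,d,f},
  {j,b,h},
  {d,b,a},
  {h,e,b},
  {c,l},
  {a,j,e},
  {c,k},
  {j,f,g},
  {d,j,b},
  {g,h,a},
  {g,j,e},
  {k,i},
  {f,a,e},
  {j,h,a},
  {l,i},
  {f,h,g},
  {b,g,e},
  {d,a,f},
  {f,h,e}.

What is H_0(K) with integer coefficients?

Fix the vertex order a < b < c < d < e < f < g < h < i < j < k < l and write every simplex with vertices in increasing order. Then dim K = 2 and the simplices of K are:

  0-simplices (12): a, b, c, d, e, f, g, h, i, j, k, l
  1-simplices (28): ab, ad, ae, af, ag, ah, aj, bd, be, bg, bh, bj, ck, cl, df, dj, ef, eg, eh, ej, fg, fh, fj, gh, gj, hj, ik, il
  2-simplices (16): abd, abg, adf, aef, aej, agh, ahj, bdj, beg, beh, bhj, dfj, efh, egj, fgh, fgj

so the chain groups are C_0 ≅ Z^12, C_1 ≅ Z^28, C_2 ≅ Z^16.

The boundary map ∂_1: C_1 → C_0 maps an edge to its endpoints' difference, ∂[p,q] = q − p.
As a 12×28 matrix over Z this has rank 10, with invariant factors (1,1,1,1,1,1,1,1,1,1).

The boundary map ∂_2: C_2 → C_1 maps a triangle to the signed sum of its edges. For instance
  ∂abg = bg − ag + ab,
  ∂agh = gh − ah + ag.
The 28×16 boundary matrix has rank 15 and Smith normal form diag(1,1,1,1,1,1,1,1,1,1,1,1,1,1,1).

From H_k ≅ ker(∂_k) / im(∂_{k+1}) we obtain:

  H_0: rank C_0 − rank ∂_1 = 12 − 10 = 2, and the invariant factors of ∂_1 are all 1, so H_0 ≅ Z^2.

H_0 = Z^2.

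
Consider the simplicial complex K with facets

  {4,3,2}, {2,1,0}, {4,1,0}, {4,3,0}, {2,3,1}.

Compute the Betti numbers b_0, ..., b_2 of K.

Order the vertices as 0 < 1 < 2 < 3 < 4. Listing each simplex with vertices in this order, K has dimension 2 with simplices:

  0-simplices (5): [0], [1], [2], [3], [4]
  1-simplices (10): [0,1], [0,2], [0,3], [0,4], [1,2], [1,3], [1,4], [2,3], [2,4], [3,4]
  2-simplices (5): [0,1,2], [0,1,4], [0,3,4], [1,2,3], [2,3,4]

so the chain groups are C_0 ≅ Z^5, C_1 ≅ Z^10, C_2 ≅ Z^5.

∂_1: C_1 → C_0 is given by ∂[p,q] = [q] − [p]. For instance
  ∂[3,4] = [4] − [3].
As a 5×10 matrix over Z this has rank 4, with invariant factors (1,1,1,1).

Boundary ∂_2: C_2 → C_1 acts by ∂[p,q,r] = [q,r] − [p,r] + [p,q]. For instance
  ∂[0,1,2] = [1,2] − [0,2] + [0,1],
  ∂[0,1,4] = [1,4] − [0,4] + [0,1].
As a 10×5 matrix over Z this has rank 5, with invariant factors (1,1,1,1,1).

Computing H_k = (kernel of ∂_k) / (image of ∂_{k+1}):

  H_0: rank C_0 − rank ∂_1 = 5 − 4 = 1, and the invariant factors of ∂_1 are all 1, so H_0 ≅ Z.
  H_1: rank ker ∂_1 − rank ∂_2 = (10 − 4) − 5 = 1, and the invariant factors of ∂_2 are all 1, so H_1 ≅ Z.
  H_2: rank ker ∂_2 − rank ∂_3 = (5 − 5) − 0 = 0, and there is no ∂_3, so H_2 ≅ 0.

As a check, the Euler characteristic is 5 − 10 + 5 = 0, which agrees with 1 − 1 + 0 = 0.

Hence the Betti numbers are b_0 = 1, b_1 = 1, b_2 = 0.

b_0 = 1, b_1 = 1, b_2 = 0.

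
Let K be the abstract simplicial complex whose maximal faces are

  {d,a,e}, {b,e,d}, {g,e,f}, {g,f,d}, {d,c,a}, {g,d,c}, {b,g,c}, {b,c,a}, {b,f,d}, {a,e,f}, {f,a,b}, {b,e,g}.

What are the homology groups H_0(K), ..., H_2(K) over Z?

We work with the vertex ordering a < b < c < d < e < f < g. The simplices of K, each written with vertices in increasing order, are:

  0-simplices (7): a, b, c, d, e, f, g
  1-simplices (18): ab, ac, ad, ae, af, bc, bd, be, bf, bg, cd, cg, de, df, dg, ef, eg, fg
  2-simplices (12): abc, abf, acd, ade, aef, bcg, bde, bdf, beg, cdg, dfg, efg

giving chain groups C_0 ≅ Z^7, C_1 ≅ Z^18, C_2 ≅ Z^12.

∂_1: C_1 → C_0 is given by ∂[p,q] = [q] − [p]. For instance
  ∂bc = c − b.
As a 7×18 matrix over Z this has rank 6, with invariant factors (1,1,1,1,1,1).

Boundary ∂_2: C_2 → C_1 maps a triangle to the signed sum of its edges. For instance
  ∂ade = de − ae + ad,
  ∂bcg = cg − bg + bc.
The resulting 18×12 matrix has rank 12, and its Smith normal form has invariant factors (1,1,1,1,1,1,1,1,1,1,1,2).

From H_k ≅ ker(∂_k) / im(∂_{k+1}) we obtain:

  H_0: rank C_0 − rank ∂_1 = 7 − 6 = 1, and the invariant factors of ∂_1 are all 1, so H_0 ≅ Z.
  H_1: rank ker ∂_1 − rank ∂_2 = (18 − 6) − 12 = 0, and ∂_2 has invariant factor 2 > 1, so H_1 ≅ Z/2Z.
  H_2: rank ker ∂_2 − rank ∂_3 = (12 − 12) − 0 = 0, and there is no ∂_3, so H_2 ≅ 0.

As a check, the Euler characteristic is 7 − 18 + 12 = 1, which agrees with 1 − 0 + 0 = 1.

H_0 = Z,  H_1 = Z/2Z,  H_2 = 0.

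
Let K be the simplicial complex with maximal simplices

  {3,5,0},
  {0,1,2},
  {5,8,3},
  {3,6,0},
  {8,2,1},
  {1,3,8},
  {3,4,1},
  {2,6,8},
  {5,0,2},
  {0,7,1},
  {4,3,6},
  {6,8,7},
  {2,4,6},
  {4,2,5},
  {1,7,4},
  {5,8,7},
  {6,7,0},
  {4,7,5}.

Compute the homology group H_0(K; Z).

Take the total order 0 < 1 < 2 < 3 < 4 < 5 < 6 < 7 < 8 on the vertex set. Then K (dimension 2) consists of the simplices:

  0-simplices (9): [0], [1], [2], [3], [4], [5], [6], [7], [8]
  1-simplices (27): (27 of them)
  2-simplices (18): [0,1,2], [0,1,7], [0,2,5], [0,3,5], [0,3,6], [0,6,7], [1,2,8], [1,3,4], [1,3,8], [1,4,7], [2,4,5], [2,4,6], [2,6,8], [3,4,6], [3,5,8], [4,5,7], [5,7,8], [6,7,8]

so the chain groups are C_0 ≅ Z^9, C_1 ≅ Z^27, C_2 ≅ Z^18.

The boundary map ∂_1: C_1 → C_0 sends each edge [p,q] (with p < q) to q − p. For instance
  ∂[2,5] = [5] − [2].
This gives a 9×27 integer matrix of rank 8; reducing to Smith normal form yields diagonal entries (1,1,1,1,1,1,1,1).

Boundary ∂_2: C_2 → C_1 acts by ∂[p,q,r] = [q,r] − [p,r] + [p,q]. For instance
  ∂[0,3,6] = [3,6] − [0,6] + [0,3],
  ∂[0,6,7] = [6,7] − [0,7] + [0,6].
As a 27×18 matrix over Z this has rank 17, with invariant factors (1,1,1,1,1,1,1,1,1,1,1,1,1,1,1,1,1).

Now H_k = ker ∂_k / im ∂_{k+1}, so:

  H_0: rank C_0 − rank ∂_1 = 9 − 8 = 1, and the invariant factors of ∂_1 are all 1, so H_0 ≅ Z.

(K is a triangulation of the torus T^2.)

H_0 ≅ Z.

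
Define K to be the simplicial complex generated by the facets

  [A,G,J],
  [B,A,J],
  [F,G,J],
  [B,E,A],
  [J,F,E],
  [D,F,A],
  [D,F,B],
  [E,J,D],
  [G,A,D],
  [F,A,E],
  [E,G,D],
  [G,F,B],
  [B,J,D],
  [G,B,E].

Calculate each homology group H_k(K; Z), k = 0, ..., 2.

Order the vertices as A < B < D < E < F < G < J. Listing each simplex with vertices in this order, K has dimension 2 with simplices:

  0-simplices (7): A, B, D, E, F, G, J
  1-simplices (21): AB, AD, AE, AF, AG, AJ, BD, BE, BF, BG, BJ, DE, DF, DG, DJ, EF, EG, EJ, FG, FJ, GJ
  2-simplices (14): ABE, ABJ, ADF, ADG, AEF, AGJ, BDF, BDJ, BEG, BFG, DEG, DEJ, EFJ, FGJ

giving chain groups C_0 ≅ Z^7, C_1 ≅ Z^21, C_2 ≅ Z^14.

∂_1: C_1 → C_0 maps an edge to its endpoints' difference, ∂[p,q] = q − p.
The resulting 7×21 matrix has rank 6, and its Smith normal form has invariant factors (1,1,1,1,1,1).

The boundary map ∂_2: C_2 → C_1 acts by ∂[p,q,r] = [q,r] − [p,r] + [p,q]. For instance
  ∂ABJ = BJ − AJ + AB,
  ∂DEJ = EJ − DJ + DE.
The 21×14 boundary matrix has rank 13 and Smith normal form diag(1,1,1,1,1,1,1,1,1,1,1,1,1).

From H_k ≅ ker(∂_k) / im(∂_{k+1}) we obtain:

  H_0: rank C_0 − rank ∂_1 = 7 − 6 = 1, and the invariant factors of ∂_1 are all 1, so H_0 = Z.
  H_1: rank ker ∂_1 − rank ∂_2 = (21 − 6) − 13 = 2, and the invariant factors of ∂_2 are all 1, so H_1 = Z^2.
  H_2: rank ker ∂_2 − rank ∂_3 = (14 − 13) − 0 = 1, and there is no ∂_3, so H_2 = Z.

H_0 = Z,  H_1 = Z^2,  H_2 = Z.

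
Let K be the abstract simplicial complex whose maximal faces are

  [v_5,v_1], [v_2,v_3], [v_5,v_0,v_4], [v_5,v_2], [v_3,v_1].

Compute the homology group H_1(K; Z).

Take the total order v_0 < v_1 < v_2 < v_3 < v_4 < v_5 on the vertex set. Then K (dimension 2) consists of the simplices:

  0-simplices (6): [v_0], [v_1], [v_2], [v_3], [v_4], [v_5]
  1-simplices (7): [v_0,v_4], [v_0,v_5], [v_1,v_3], [v_1,v_5], [v_2,v_3], [v_2,v_5], [v_4,v_5]
  2-simplices (1): [v_0,v_4,v_5]

Hence C_0 ≅ Z^6, C_1 ≅ Z^7, C_2 ≅ Z^1.

The boundary map ∂_1: C_1 → C_0 sends each edge [p,q] (with p < q) to q − p. For instance
  ∂[v_2,v_5] = [v_5] − [v_2].
The 6×7 boundary matrix has rank 5 and Smith normal form diag(1,1,1,1,1).

∂_2: C_2 → C_1 acts by ∂[p,q,r] = [q,r] − [p,r] + [p,q]. For instance
  ∂[v_0,v_4,v_5] = [v_4,v_5] − [v_0,v_5] + [v_0,v_4].
As a 7×1 matrix over Z this has rank 1, with invariant factors (1).

Computing H_k = (kernel of ∂_k) / (image of ∂_{k+1}):

  H_1: rank ker ∂_1 − rank ∂_2 = (7 − 5) − 1 = 1, and the invariant factors of ∂_2 are all 1, so H_1 = Z.

H_1 ≅ Z.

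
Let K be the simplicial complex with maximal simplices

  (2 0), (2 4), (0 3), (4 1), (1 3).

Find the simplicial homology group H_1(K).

Fix the vertex order 0 < 1 < 2 < 3 < 4 and write every simplex with vertices in increasing order. Then dim K = 1 and the simplices of K are:

  0-simplices (5): [0], [1], [2], [3], [4]
  1-simplices (5): [0,2], [0,3], [1,3], [1,4], [2,4]

so the chain groups are C_0 ≅ Z^5, C_1 ≅ Z^5.

The boundary map ∂_1: C_1 → C_0 is given by ∂[p,q] = [q] − [p]. For instance
  ∂[2,4] = [4] − [2].
This gives a 5×5 integer matrix of rank 4; reducing to Smith normal form yields diagonal entries (1,1,1,1).

From H_k ≅ ker(∂_k) / im(∂_{k+1}) we obtain:

  H_1: rank ker ∂_1 − rank ∂_2 = (5 − 4) − 0 = 1, and there is no ∂_2, so H_1 = Z.

H_1 = Z.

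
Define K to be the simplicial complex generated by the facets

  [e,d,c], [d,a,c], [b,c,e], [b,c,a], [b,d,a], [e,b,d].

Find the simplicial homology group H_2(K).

H_2 = Z.

Take the total order a < b < c < d < e on the vertex set. Then K (dimension 2) consists of the simplices:

  0-simplices (5): a, b, c, d, e
  1-simplices (9): ab, ac, ad, bc, bd, be, cd, ce, de
  2-simplices (6): abc, abd, acd, bce, bde, cde

Hence C_0 ≅ Z^5, C_1 ≅ Z^9, C_2 ≅ Z^6.

The boundary map ∂_1: C_1 → C_0 sends each edge [p,q] (with p < q) to q − p. For instance
  ∂be = e − b.
As a 5×9 matrix over Z this has rank 4, with invariant factors (1,1,1,1).

The boundary map ∂_2: C_2 → C_1 sends each 2-simplex [p,q,r] to [q,r] − [p,r] + [p,q]. For instance
  ∂abc = bc − ac + ab,
  ∂acd = cd − ad + ac.
As a 9×6 matrix over Z this has rank 5, with invariant factors (1,1,1,1,1).

From H_k ≅ ker(∂_k) / im(∂_{k+1}) we obtain:

  H_2: rank ker ∂_2 − rank ∂_3 = (6 − 5) − 0 = 1, and there is no ∂_3, so H_2 = Z.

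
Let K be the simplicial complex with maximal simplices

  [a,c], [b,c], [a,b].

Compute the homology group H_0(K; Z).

Order the vertices as a < b < c. Listing each simplex with vertices in this order, K has dimension 1 with simplices:

  0-simplices (3): a, b, c
  1-simplices (3): ab, ac, bc

Hence C_0 ≅ Z^3, C_1 ≅ Z^3.

Boundary ∂_1: C_1 → C_0 maps an edge to its endpoints' difference, ∂[p,q] = q − p. For instance
  ∂ac = c − a.
As a 3×3 matrix over Z this has rank 2, with invariant factors (1,1).

Now H_k = ker ∂_k / im ∂_{k+1}, so:

  H_0: rank C_0 − rank ∂_1 = 3 − 2 = 1, and the invariant factors of ∂_1 are all 1, so H_0 = Z.

(K is a triangulation of the circle S^1.)

H_0 = Z.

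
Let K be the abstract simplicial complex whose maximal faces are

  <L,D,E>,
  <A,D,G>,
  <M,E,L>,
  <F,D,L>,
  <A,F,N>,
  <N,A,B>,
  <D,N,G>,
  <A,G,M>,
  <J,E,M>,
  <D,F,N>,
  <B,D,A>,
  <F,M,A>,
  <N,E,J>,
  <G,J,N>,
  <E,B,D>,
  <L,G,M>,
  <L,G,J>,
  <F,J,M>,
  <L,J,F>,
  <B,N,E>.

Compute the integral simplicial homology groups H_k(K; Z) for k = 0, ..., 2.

H_0 ≅ Z,  H_1 ≅ Z ⊕ Z_2,  H_2 = 0.

Order the vertices as A < B < D < E < F < G < J < L < M < N. Listing each simplex with vertices in this order, K has dimension 2 with simplices:

  0-simplices (10): A, B, D, E, F, G, J, L, M, N
  1-simplices (30): AB, AD, AF, AG, AM, AN, BD, BE, BN, DE, DF, DG, DL, DN, EJ, EL, EM, EN, FJ, FL, FM, FN, GJ, GL, GM, GN, JL, JM, JN, LM
  2-simplices (20): ABD, ABN, ADG, AFM, AFN, AGM, BDE, BEN, DEL, DFL, DFN, DGN, EJM, EJN, ELM, FJL, FJM, GJL, GJN, GLM

giving chain groups C_0 ≅ Z^10, C_1 ≅ Z^30, C_2 ≅ Z^20.

The boundary map ∂_1: C_1 → C_0 is given by ∂[p,q] = [q] − [p].
This gives a 10×30 integer matrix of rank 9; reducing to Smith normal form yields diagonal entries (1,1,1,1,1,1,1,1,1).

The boundary map ∂_2: C_2 → C_1 maps a triangle to the signed sum of its edges. For instance
  ∂DFL = FL − DL + DF,
  ∂GLM = LM − GM + GL.
This gives a 30×20 integer matrix of rank 20; reducing to Smith normal form yields diagonal entries (1,1,1,1,1,1,1,1,1,1,1,1,1,1,1,1,1,1,1,2).

Computing H_k = (kernel of ∂_k) / (image of ∂_{k+1}):

  H_0: rank C_0 − rank ∂_1 = 10 − 9 = 1, and the invariant factors of ∂_1 are all 1, so H_0 = Z.
  H_1: rank ker ∂_1 − rank ∂_2 = (30 − 9) − 20 = 1, and ∂_2 has invariant factor 2 > 1, so H_1 = Z ⊕ Z_2.
  H_2: rank ker ∂_2 − rank ∂_3 = (20 − 20) − 0 = 0, and there is no ∂_3, so H_2 = 0.

(K is a triangulation of the Klein bottle.)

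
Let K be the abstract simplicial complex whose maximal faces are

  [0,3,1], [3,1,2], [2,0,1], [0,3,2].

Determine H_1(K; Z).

Fix the vertex order 0 < 1 < 2 < 3 and write every simplex with vertices in increasing order. Then dim K = 2 and the simplices of K are:

  0-simplices (4): [0], [1], [2], [3]
  1-simplices (6): [0,1], [0,2], [0,3], [1,2], [1,3], [2,3]
  2-simplices (4): [0,1,2], [0,1,3], [0,2,3], [1,2,3]

giving chain groups C_0 ≅ Z^4, C_1 ≅ Z^6, C_2 ≅ Z^4.

The boundary map ∂_1: C_1 → C_0 is given by ∂[p,q] = [q] − [p]. For instance
  ∂[1,3] = [3] − [1].
The 4×6 boundary matrix has rank 3 and Smith normal form diag(1,1,1).

The boundary map ∂_2: C_2 → C_1 sends each 2-simplex [p,q,r] to [q,r] − [p,r] + [p,q]. For instance
  ∂[0,1,3] = [1,3] − [0,3] + [0,1],
  ∂[1,2,3] = [2,3] − [1,3] + [1,2].
As a 6×4 matrix over Z this has rank 3, with invariant factors (1,1,1).

Now H_k = ker ∂_k / im ∂_{k+1}, so:

  H_1: rank ker ∂_1 − rank ∂_2 = (6 − 3) − 3 = 0, and the invariant factors of ∂_2 are all 1, so H_1 ≅ 0.

H_1 = 0.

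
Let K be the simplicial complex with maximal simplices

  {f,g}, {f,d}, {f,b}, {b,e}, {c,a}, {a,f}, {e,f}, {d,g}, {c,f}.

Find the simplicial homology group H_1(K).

H_1 ≅ Z^3.

Order the vertices as a < b < c < d < e < f < g. Listing each simplex with vertices in this order, K has dimension 1 with simplices:

  0-simplices (7): a, b, c, d, e, f, g
  1-simplices (9): ac, af, be, bf, cf, df, dg, ef, fg

so the chain groups are C_0 ≅ Z^7, C_1 ≅ Z^9.

Boundary ∂_1: C_1 → C_0 maps an edge to its endpoints' difference, ∂[p,q] = q − p. For instance
  ∂df = f − d.
The resulting 7×9 matrix has rank 6, and its Smith normal form has invariant factors (1,1,1,1,1,1).

From H_k ≅ ker(∂_k) / im(∂_{k+1}) we obtain:

  H_1: rank ker ∂_1 − rank ∂_2 = (9 − 6) − 0 = 3, and there is no ∂_2, so H_1 = Z^3.

(K is a triangulation of a wedge of 3 circles.)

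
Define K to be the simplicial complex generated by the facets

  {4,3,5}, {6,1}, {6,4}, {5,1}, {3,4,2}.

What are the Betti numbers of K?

Order the vertices as 1 < 2 < 3 < 4 < 5 < 6. Listing each simplex with vertices in this order, K has dimension 2 with simplices:

  0-simplices (6): [1], [2], [3], [4], [5], [6]
  1-simplices (8): [1,5], [1,6], [2,3], [2,4], [3,4], [3,5], [4,5], [4,6]
  2-simplices (2): [2,3,4], [3,4,5]

so the chain groups are C_0 ≅ Z^6, C_1 ≅ Z^8, C_2 ≅ Z^2.

∂_1: C_1 → C_0 maps an edge to its endpoints' difference, ∂[p,q] = q − p. For instance
  ∂[3,5] = [5] − [3].
As a 6×8 matrix over Z this has rank 5, with invariant factors (1,1,1,1,1).

∂_2: C_2 → C_1 acts by ∂[p,q,r] = [q,r] − [p,r] + [p,q]. For instance
  ∂[3,4,5] = [4,5] − [3,5] + [3,4],
  ∂[2,3,4] = [3,4] − [2,4] + [2,3].
The resulting 8×2 matrix has rank 2, and its Smith normal form has invariant factors (1,1).

Now H_k = ker ∂_k / im ∂_{k+1}, so:

  H_0: rank C_0 − rank ∂_1 = 6 − 5 = 1, and the invariant factors of ∂_1 are all 1, so H_0 = Z.
  H_1: rank ker ∂_1 − rank ∂_2 = (8 − 5) − 2 = 1, and the invariant factors of ∂_2 are all 1, so H_1 = Z.
  H_2: rank ker ∂_2 − rank ∂_3 = (2 − 2) − 0 = 0, and there is no ∂_3, so H_2 = 0.

Hence the Betti numbers are b_0 = 1, b_1 = 1, b_2 = 0.

b_0 = 1, b_1 = 1, b_2 = 0.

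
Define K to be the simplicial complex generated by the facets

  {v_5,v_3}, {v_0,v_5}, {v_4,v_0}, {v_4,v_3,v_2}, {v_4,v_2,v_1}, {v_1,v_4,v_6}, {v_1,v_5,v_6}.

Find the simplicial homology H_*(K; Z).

Fix the vertex order v_0 < v_1 < v_2 < v_3 < v_4 < v_5 < v_6 and write every simplex with vertices in increasing order. Then dim K = 2 and the simplices of K are:

  0-simplices (7): [v_0], [v_1], [v_2], [v_3], [v_4], [v_5], [v_6]
  1-simplices (12): [v_0,v_4], [v_0,v_5], [v_1,v_2], [v_1,v_4], [v_1,v_5], [v_1,v_6], [v_2,v_3], [v_2,v_4], [v_3,v_4], [v_3,v_5], [v_4,v_6], [v_5,v_6]
  2-simplices (4): [v_1,v_2,v_4], [v_1,v_4,v_6], [v_1,v_5,v_6], [v_2,v_3,v_4]

so the chain groups are C_0 ≅ Z^7, C_1 ≅ Z^12, C_2 ≅ Z^4.

∂_1: C_1 → C_0 maps an edge to its endpoints' difference, ∂[p,q] = q − p. For instance
  ∂[v_2,v_3] = [v_3] − [v_2].
The 7×12 boundary matrix has rank 6 and Smith normal form diag(1,1,1,1,1,1).

The boundary map ∂_2: C_2 → C_1 maps a triangle to the signed sum of its edges. For instance
  ∂[v_1,v_4,v_6] = [v_4,v_6] − [v_1,v_6] + [v_1,v_4],
  ∂[v_2,v_3,v_4] = [v_3,v_4] − [v_2,v_4] + [v_2,v_3].
As a 12×4 matrix over Z this has rank 4, with invariant factors (1,1,1,1).

Computing H_k = (kernel of ∂_k) / (image of ∂_{k+1}):

  H_0: rank C_0 − rank ∂_1 = 7 − 6 = 1, and the invariant factors of ∂_1 are all 1, so H_0 = Z.
  H_1: rank ker ∂_1 − rank ∂_2 = (12 − 6) − 4 = 2, and the invariant factors of ∂_2 are all 1, so H_1 = Z^2.
  H_2: rank ker ∂_2 − rank ∂_3 = (4 − 4) − 0 = 0, and there is no ∂_3, so H_2 = 0.

H_0 ≅ Z,  H_1 ≅ Z^2,  H_2 = 0.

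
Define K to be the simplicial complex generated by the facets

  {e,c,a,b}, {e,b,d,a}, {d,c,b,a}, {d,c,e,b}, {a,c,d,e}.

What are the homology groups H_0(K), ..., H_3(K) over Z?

H_0 ≅ Z,  H_1 = 0,  H_2 = 0,  H_3 ≅ Z.

We work with the vertex ordering a < b < c < d < e. The simplices of K, each written with vertices in increasing order, are:

  0-simplices (5): a, b, c, d, e
  1-simplices (10): ab, ac, ad, ae, bc, bd, be, cd, ce, de
  2-simplices (10): abc, abd, abe, acd, ace, ade, bcd, bce, bde, cde
  3-simplices (5): abcd, abce, abde, acde, bcde

Hence C_0 ≅ Z^5, C_1 ≅ Z^10, C_2 ≅ Z^10, C_3 ≅ Z^5.

Boundary ∂_1: C_1 → C_0 is given by ∂[p,q] = [q] − [p].
As a 5×10 matrix over Z this has rank 4, with invariant factors (1,1,1,1).

Boundary ∂_2: C_2 → C_1 acts by ∂[p,q,r] = [q,r] − [p,r] + [p,q]. For instance
  ∂abd = bd − ad + ab,
  ∂bce = ce − be + bc.
The resulting 10×10 matrix has rank 6, and its Smith normal form has invariant factors (1,1,1,1,1,1).

The boundary map ∂_3: C_3 → C_2 sends each 3-simplex σ to the alternating sum Σ_i (−1)^i (σ with its i-th vertex removed). For instance
  ∂abce = bce − ace + abe − abc,
  ∂bcde = cde − bde + bce − bcd.
The 10×5 boundary matrix has rank 4 and Smith normal form diag(1,1,1,1).

From H_k ≅ ker(∂_k) / im(∂_{k+1}) we obtain:

  H_0: rank C_0 − rank ∂_1 = 5 − 4 = 1, and the invariant factors of ∂_1 are all 1, so H_0 ≅ Z.
  H_1: rank ker ∂_1 − rank ∂_2 = (10 − 4) − 6 = 0, and the invariant factors of ∂_2 are all 1, so H_1 ≅ 0.
  H_2: rank ker ∂_2 − rank ∂_3 = (10 − 6) − 4 = 0, and the invariant factors of ∂_3 are all 1, so H_2 ≅ 0.
  H_3: rank ker ∂_3 − rank ∂_4 = (5 − 4) − 0 = 1, and there is no ∂_4, so H_3 ≅ Z.

As a check, the Euler characteristic is 5 − 10 + 10 − 5 = 0, which agrees with 1 − 0 + 0 − 1 = 0.
(K is a triangulation of the 3-sphere S^3.)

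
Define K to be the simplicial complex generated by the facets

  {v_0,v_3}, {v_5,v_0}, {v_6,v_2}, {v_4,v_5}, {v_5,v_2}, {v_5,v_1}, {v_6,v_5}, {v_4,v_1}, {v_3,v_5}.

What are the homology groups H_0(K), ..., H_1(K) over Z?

Fix the vertex order v_0 < v_1 < v_2 < v_3 < v_4 < v_5 < v_6 and write every simplex with vertices in increasing order. Then dim K = 1 and the simplices of K are:

  0-simplices (7): [v_0], [v_1], [v_2], [v_3], [v_4], [v_5], [v_6]
  1-simplices (9): [v_0,v_3], [v_0,v_5], [v_1,v_4], [v_1,v_5], [v_2,v_5], [v_2,v_6], [v_3,v_5], [v_4,v_5], [v_5,v_6]

giving chain groups C_0 ≅ Z^7, C_1 ≅ Z^9.

Boundary ∂_1: C_1 → C_0 maps an edge to its endpoints' difference, ∂[p,q] = q − p.
The 7×9 boundary matrix has rank 6 and Smith normal form diag(1,1,1,1,1,1).

From H_k ≅ ker(∂_k) / im(∂_{k+1}) we obtain:

  H_0: rank C_0 − rank ∂_1 = 7 − 6 = 1, and the invariant factors of ∂_1 are all 1, so H_0 ≅ Z.
  H_1: rank ker ∂_1 − rank ∂_2 = (9 − 6) − 0 = 3, and there is no ∂_2, so H_1 ≅ Z^3.

As a check, the Euler characteristic is 7 − 9 = -2, which agrees with 1 − 3 = -2.

H_0 = Z,  H_1 = Z^3.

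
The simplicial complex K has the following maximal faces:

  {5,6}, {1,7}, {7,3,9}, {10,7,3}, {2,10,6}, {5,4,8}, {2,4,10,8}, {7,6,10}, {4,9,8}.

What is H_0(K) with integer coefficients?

H_0 ≅ Z.

Take the total order 1 < 2 < 3 < 4 < 5 < 6 < 7 < 8 < 9 < 10 on the vertex set. Then K (dimension 3) consists of the simplices:

  0-simplices (10): [1], [2], [3], [4], [5], [6], [7], [8], [9], [10]
  1-simplices (20): [1,7], [2,4], [2,6], [2,8], [2,10], [3,7], [3,9], [3,10], [4,5], [4,8], [4,9], [4,10], [5,6], [5,8], [6,7], [6,10], [7,9], [7,10], [8,9], [8,10]
  2-simplices (10): [2,4,8], [2,4,10], [2,6,10], [2,8,10], [3,7,9], [3,7,10], [4,5,8], [4,8,9], [4,8,10], [6,7,10]
  3-simplices (1): [2,4,8,10]

Hence C_0 ≅ Z^10, C_1 ≅ Z^20, C_2 ≅ Z^10, C_3 ≅ Z^1.

The boundary map ∂_1: C_1 → C_0 is given by ∂[p,q] = [q] − [p]. For instance
  ∂[5,6] = [6] − [5].
The 10×20 boundary matrix has rank 9 and Smith normal form diag(1,1,1,1,1,1,1,1,1).

Boundary ∂_2: C_2 → C_1 maps a triangle to the signed sum of its edges. For instance
  ∂[3,7,9] = [7,9] − [3,9] + [3,7],
  ∂[2,8,10] = [8,10] − [2,10] + [2,8].
The resulting 20×10 matrix has rank 9, and its Smith normal form has invariant factors (1,1,1,1,1,1,1,1,1).

The boundary map ∂_3: C_3 → C_2 sends each 3-simplex σ to the alternating sum Σ_i (−1)^i (σ with its i-th vertex removed). For instance
  ∂[2,4,8,10] = [4,8,10] − [2,8,10] + [2,4,10] − [2,4,8].
This gives a 10×1 integer matrix of rank 1; reducing to Smith normal form yields diagonal entries (1).

From H_k ≅ ker(∂_k) / im(∂_{k+1}) we obtain:

  H_0: rank C_0 − rank ∂_1 = 10 − 9 = 1, and the invariant factors of ∂_1 are all 1, so H_0 ≅ Z.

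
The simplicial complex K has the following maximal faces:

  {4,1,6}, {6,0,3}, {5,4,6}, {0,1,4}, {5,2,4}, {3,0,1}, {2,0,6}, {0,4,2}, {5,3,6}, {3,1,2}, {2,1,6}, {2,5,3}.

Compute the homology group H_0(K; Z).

Fix the vertex order 0 < 1 < 2 < 3 < 4 < 5 < 6 and write every simplex with vertices in increasing order. Then dim K = 2 and the simplices of K are:

  0-simplices (7): [0], [1], [2], [3], [4], [5], [6]
  1-simplices (18): [0,1], [0,2], [0,3], [0,4], [0,6], [1,2], [1,3], [1,4], [1,6], [2,3], [2,4], [2,5], [2,6], [3,5], [3,6], [4,5], [4,6], [5,6]
  2-simplices (12): [0,1,3], [0,1,4], [0,2,4], [0,2,6], [0,3,6], [1,2,3], [1,2,6], [1,4,6], [2,3,5], [2,4,5], [3,5,6], [4,5,6]

so the chain groups are C_0 ≅ Z^7, C_1 ≅ Z^18, C_2 ≅ Z^12.

The boundary map ∂_1: C_1 → C_0 is given by ∂[p,q] = [q] − [p]. For instance
  ∂[2,3] = [3] − [2].
The 7×18 boundary matrix has rank 6 and Smith normal form diag(1,1,1,1,1,1).

The boundary map ∂_2: C_2 → C_1 acts by ∂[p,q,r] = [q,r] − [p,r] + [p,q]. For instance
  ∂[0,1,3] = [1,3] − [0,3] + [0,1],
  ∂[1,4,6] = [4,6] − [1,6] + [1,4].
The resulting 18×12 matrix has rank 12, and its Smith normal form has invariant factors (1,1,1,1,1,1,1,1,1,1,1,2).

Reading off H_k = ker ∂_k / im ∂_{k+1}:

  H_0: rank C_0 − rank ∂_1 = 7 − 6 = 1, and the invariant factors of ∂_1 are all 1, so H_0 = Z.

(K is a triangulation of the real projective plane RP^2.)

H_0 ≅ Z.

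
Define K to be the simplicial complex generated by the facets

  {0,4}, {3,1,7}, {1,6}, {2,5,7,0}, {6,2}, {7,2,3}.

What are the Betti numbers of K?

Order the vertices as 0 < 1 < 2 < 3 < 4 < 5 < 6 < 7. Listing each simplex with vertices in this order, K has dimension 3 with simplices:

  0-simplices (8): [0], [1], [2], [3], [4], [5], [6], [7]
  1-simplices (13): [0,2], [0,4], [0,5], [0,7], [1,3], [1,6], [1,7], [2,3], [2,5], [2,6], [2,7], [3,7], [5,7]
  2-simplices (6): [0,2,5], [0,2,7], [0,5,7], [1,3,7], [2,3,7], [2,5,7]
  3-simplices (1): [0,2,5,7]

so the chain groups are C_0 ≅ Z^8, C_1 ≅ Z^13, C_2 ≅ Z^6, C_3 ≅ Z^1.

Boundary ∂_1: C_1 → C_0 is given by ∂[p,q] = [q] − [p].
The 8×13 boundary matrix has rank 7 and Smith normal form diag(1,1,1,1,1,1,1).

The boundary map ∂_2: C_2 → C_1 maps a triangle to the signed sum of its edges. For instance
  ∂[0,2,5] = [2,5] − [0,5] + [0,2],
  ∂[1,3,7] = [3,7] − [1,7] + [1,3].
As a 13×6 matrix over Z this has rank 5, with invariant factors (1,1,1,1,1).

The boundary map ∂_3: C_3 → C_2 sends each 3-simplex σ to the alternating sum Σ_i (−1)^i (σ with its i-th vertex removed). For instance
  ∂[0,2,5,7] = [2,5,7] − [0,5,7] + [0,2,7] − [0,2,5].
The 6×1 boundary matrix has rank 1 and Smith normal form diag(1).

Reading off H_k = ker ∂_k / im ∂_{k+1}:

  H_0: rank C_0 − rank ∂_1 = 8 − 7 = 1, and the invariant factors of ∂_1 are all 1, so H_0 ≅ Z.
  H_1: rank ker ∂_1 − rank ∂_2 = (13 − 7) − 5 = 1, and the invariant factors of ∂_2 are all 1, so H_1 ≅ Z.
  H_2: rank ker ∂_2 − rank ∂_3 = (6 − 5) − 1 = 0, and the invariant factors of ∂_3 are all 1, so H_2 ≅ 0.
  H_3: rank ker ∂_3 − rank ∂_4 = (1 − 1) − 0 = 0, and there is no ∂_4, so H_3 ≅ 0.

Hence the Betti numbers are b_0 = 1, b_1 = 1, b_2 = 0, b_3 = 0.

b_0 = 1, b_1 = 1, b_2 = 0, b_3 = 0.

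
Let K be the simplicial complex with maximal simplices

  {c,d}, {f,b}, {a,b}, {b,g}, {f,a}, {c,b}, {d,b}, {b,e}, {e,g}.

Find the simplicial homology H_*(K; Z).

H_0 ≅ Z,  H_1 ≅ Z^3.

Fix the vertex order a < b < c < d < e < f < g and write every simplex with vertices in increasing order. Then dim K = 1 and the simplices of K are:

  0-simplices (7): a, b, c, d, e, f, g
  1-simplices (9): ab, af, bc, bd, be, bf, bg, cd, eg

so the chain groups are C_0 ≅ Z^7, C_1 ≅ Z^9.

The boundary map ∂_1: C_1 → C_0 is given by ∂[p,q] = [q] − [p]. For instance
  ∂bc = c − b.
This gives a 7×9 integer matrix of rank 6; reducing to Smith normal form yields diagonal entries (1,1,1,1,1,1).

Reading off H_k = ker ∂_k / im ∂_{k+1}:

  H_0: rank C_0 − rank ∂_1 = 7 − 6 = 1, and the invariant factors of ∂_1 are all 1, so H_0 = Z.
  H_1: rank ker ∂_1 − rank ∂_2 = (9 − 6) − 0 = 3, and there is no ∂_2, so H_1 = Z^3.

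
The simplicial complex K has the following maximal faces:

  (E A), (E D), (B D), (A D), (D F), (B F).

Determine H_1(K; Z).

H_1 = Z^2.

Take the total order A < B < D < E < F on the vertex set. Then K (dimension 1) consists of the simplices:

  0-simplices (5): A, B, D, E, F
  1-simplices (6): AD, AE, BD, BF, DE, DF

giving chain groups C_0 ≅ Z^5, C_1 ≅ Z^6.

The boundary map ∂_1: C_1 → C_0 is given by ∂[p,q] = [q] − [p]. For instance
  ∂BD = D − B.
As a 5×6 matrix over Z this has rank 4, with invariant factors (1,1,1,1).

Computing H_k = (kernel of ∂_k) / (image of ∂_{k+1}):

  H_1: rank ker ∂_1 − rank ∂_2 = (6 − 4) − 0 = 2, and there is no ∂_2, so H_1 = Z^2.

(K is a triangulation of a wedge of 2 circles.)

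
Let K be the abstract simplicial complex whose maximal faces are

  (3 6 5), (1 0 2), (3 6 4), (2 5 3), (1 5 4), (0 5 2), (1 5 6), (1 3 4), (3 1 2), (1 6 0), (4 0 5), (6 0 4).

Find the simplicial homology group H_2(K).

Fix the vertex order 0 < 1 < 2 < 3 < 4 < 5 < 6 and write every simplex with vertices in increasing order. Then dim K = 2 and the simplices of K are:

  0-simplices (7): [0], [1], [2], [3], [4], [5], [6]
  1-simplices (18): [0,1], [0,2], [0,4], [0,5], [0,6], [1,2], [1,3], [1,4], [1,5], [1,6], [2,3], [2,5], [3,4], [3,5], [3,6], [4,5], [4,6], [5,6]
  2-simplices (12): [0,1,2], [0,1,6], [0,2,5], [0,4,5], [0,4,6], [1,2,3], [1,3,4], [1,4,5], [1,5,6], [2,3,5], [3,4,6], [3,5,6]

giving chain groups C_0 ≅ Z^7, C_1 ≅ Z^18, C_2 ≅ Z^12.

Boundary ∂_1: C_1 → C_0 sends each edge [p,q] (with p < q) to q − p. For instance
  ∂[0,4] = [4] − [0].
As a 7×18 matrix over Z this has rank 6, with invariant factors (1,1,1,1,1,1).

The boundary map ∂_2: C_2 → C_1 acts by ∂[p,q,r] = [q,r] − [p,r] + [p,q]. For instance
  ∂[0,1,6] = [1,6] − [0,6] + [0,1],
  ∂[3,4,6] = [4,6] − [3,6] + [3,4].
The 18×12 boundary matrix has rank 12 and Smith normal form diag(1,1,1,1,1,1,1,1,1,1,1,2).

Now H_k = ker ∂_k / im ∂_{k+1}, so:

  H_2: rank ker ∂_2 − rank ∂_3 = (12 − 12) − 0 = 0, and there is no ∂_3, so H_2 = 0.

H_2 = 0.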